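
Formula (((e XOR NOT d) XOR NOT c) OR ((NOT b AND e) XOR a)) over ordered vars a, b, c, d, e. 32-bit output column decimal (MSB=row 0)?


Formula: (((e XOR NOT d) XOR NOT c) OR ((NOT b AND e) XOR a)) over a, b, c, d, e (32 rows)
Evaluate each row (bits = a,b,c,d,e, MSB first):
  row 0 [00000]: (((0 XOR NOT 0) XOR NOT 0) OR ((NOT 0 AND 0) XOR 0)) -> 0
  row 1 [00001]: (((1 XOR NOT 0) XOR NOT 0) OR ((NOT 0 AND 1) XOR 0)) -> 1
  row 2 [00010]: (((0 XOR NOT 1) XOR NOT 0) OR ((NOT 0 AND 0) XOR 0)) -> 1
  row 3 [00011]: (((1 XOR NOT 1) XOR NOT 0) OR ((NOT 0 AND 1) XOR 0)) -> 1
  row 4 [00100]: (((0 XOR NOT 0) XOR NOT 1) OR ((NOT 0 AND 0) XOR 0)) -> 1
  row 5 [00101]: (((1 XOR NOT 0) XOR NOT 1) OR ((NOT 0 AND 1) XOR 0)) -> 1
  row 6 [00110]: (((0 XOR NOT 1) XOR NOT 1) OR ((NOT 0 AND 0) XOR 0)) -> 0
  row 7 [00111]: (((1 XOR NOT 1) XOR NOT 1) OR ((NOT 0 AND 1) XOR 0)) -> 1
  row 8 [01000]: (((0 XOR NOT 0) XOR NOT 0) OR ((NOT 1 AND 0) XOR 0)) -> 0
  row 9 [01001]: (((1 XOR NOT 0) XOR NOT 0) OR ((NOT 1 AND 1) XOR 0)) -> 1
  row 10 [01010]: (((0 XOR NOT 1) XOR NOT 0) OR ((NOT 1 AND 0) XOR 0)) -> 1
  row 11 [01011]: (((1 XOR NOT 1) XOR NOT 0) OR ((NOT 1 AND 1) XOR 0)) -> 0
  row 12 [01100]: (((0 XOR NOT 0) XOR NOT 1) OR ((NOT 1 AND 0) XOR 0)) -> 1
  row 13 [01101]: (((1 XOR NOT 0) XOR NOT 1) OR ((NOT 1 AND 1) XOR 0)) -> 0
  row 14 [01110]: (((0 XOR NOT 1) XOR NOT 1) OR ((NOT 1 AND 0) XOR 0)) -> 0
  row 15 [01111]: (((1 XOR NOT 1) XOR NOT 1) OR ((NOT 1 AND 1) XOR 0)) -> 1
  row 16 [10000]: (((0 XOR NOT 0) XOR NOT 0) OR ((NOT 0 AND 0) XOR 1)) -> 1
  row 17 [10001]: (((1 XOR NOT 0) XOR NOT 0) OR ((NOT 0 AND 1) XOR 1)) -> 1
  row 18 [10010]: (((0 XOR NOT 1) XOR NOT 0) OR ((NOT 0 AND 0) XOR 1)) -> 1
  row 19 [10011]: (((1 XOR NOT 1) XOR NOT 0) OR ((NOT 0 AND 1) XOR 1)) -> 0
  row 20 [10100]: (((0 XOR NOT 0) XOR NOT 1) OR ((NOT 0 AND 0) XOR 1)) -> 1
  row 21 [10101]: (((1 XOR NOT 0) XOR NOT 1) OR ((NOT 0 AND 1) XOR 1)) -> 0
  row 22 [10110]: (((0 XOR NOT 1) XOR NOT 1) OR ((NOT 0 AND 0) XOR 1)) -> 1
  row 23 [10111]: (((1 XOR NOT 1) XOR NOT 1) OR ((NOT 0 AND 1) XOR 1)) -> 1
  row 24 [11000]: (((0 XOR NOT 0) XOR NOT 0) OR ((NOT 1 AND 0) XOR 1)) -> 1
  row 25 [11001]: (((1 XOR NOT 0) XOR NOT 0) OR ((NOT 1 AND 1) XOR 1)) -> 1
  row 26 [11010]: (((0 XOR NOT 1) XOR NOT 0) OR ((NOT 1 AND 0) XOR 1)) -> 1
  row 27 [11011]: (((1 XOR NOT 1) XOR NOT 0) OR ((NOT 1 AND 1) XOR 1)) -> 1
  row 28 [11100]: (((0 XOR NOT 0) XOR NOT 1) OR ((NOT 1 AND 0) XOR 1)) -> 1
  row 29 [11101]: (((1 XOR NOT 0) XOR NOT 1) OR ((NOT 1 AND 1) XOR 1)) -> 1
  row 30 [11110]: (((0 XOR NOT 1) XOR NOT 1) OR ((NOT 1 AND 0) XOR 1)) -> 1
  row 31 [11111]: (((1 XOR NOT 1) XOR NOT 1) OR ((NOT 1 AND 1) XOR 1)) -> 1
Full result column, 4 rows per line (a,b,c fixed per line; d,e runs 00..11 left to right):
  rows 0-3 [a,b,c=000]: 0111  = hex 7
  rows 4-7 [a,b,c=001]: 1101  = hex D
  rows 8-11 [a,b,c=010]: 0110  = hex 6
  rows 12-15 [a,b,c=011]: 1001  = hex 9
  rows 16-19 [a,b,c=100]: 1110  = hex E
  rows 20-23 [a,b,c=101]: 1011  = hex B
  rows 24-27 [a,b,c=110]: 1111  = hex F
  rows 28-31 [a,b,c=111]: 1111  = hex F
Output column (row 0 .. row 31) = 01111101011010011110101111111111
Output column grouped in 4s = 0111 1101 0110 1001 1110 1011 1111 1111 = 0x7D69EBFF
Convert to decimal digit by digit (value = value*16 + digit):
  7 -> 7
  7*16 + 13 (D) = 125
  125*16 + 6 = 2006
  2006*16 + 9 = 32105
  32105*16 + 14 (E) = 513694
  513694*16 + 11 (B) = 8219115
  8219115*16 + 15 (F) = 131505855
  131505855*16 + 15 (F) = 2104093695
Decimal = 2104093695

2104093695


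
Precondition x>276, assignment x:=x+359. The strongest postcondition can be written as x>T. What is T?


Formula: sp(P, x:=E) = exists old_x. (x = E[old_x/x]) AND P[old_x/x] (old_x is the value of x before the assignment; eliminate old_x by solving x = E[old_x/x] for old_x)
Step 1: Precondition P: x>276, i.e. old_x > 276
Step 2: Assignment gives x = old_x + 359, so old_x = x - 359
Step 3: Substitute into P: x - 359 > 276
Step 4: Simplify: x > 276+359 = 635

635


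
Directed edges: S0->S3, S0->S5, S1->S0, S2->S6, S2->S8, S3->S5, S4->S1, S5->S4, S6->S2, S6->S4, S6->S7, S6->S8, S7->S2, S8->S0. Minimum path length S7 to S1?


BFS layer-by-layer from S7:
  dist 0: {S7}
  dist 1: {S2}
  dist 2: {S6, S8}
  dist 3: {S0, S4}
  dist 4: {S1, S3, S5}
  -> S1 reached at distance 4
Shortest path length = 4

4


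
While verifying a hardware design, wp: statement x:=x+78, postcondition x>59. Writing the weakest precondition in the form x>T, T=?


Formula: wp(x:=E, P) = P[E/x] (substitute E for x in postcondition)
Step 1: Postcondition: x>59
Step 2: Substitute x+78 for x: x+78>59
Step 3: Solve for x: x > 59-78 = -19

-19


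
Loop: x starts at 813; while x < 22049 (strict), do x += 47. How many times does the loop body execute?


Step 1: x goes from 813 toward 22049 by 47; the body runs while x<22049, so iterations = ceil((bound-start)/step)
Step 2: Distance=21236
Step 3: ceil(21236/47)=452

452


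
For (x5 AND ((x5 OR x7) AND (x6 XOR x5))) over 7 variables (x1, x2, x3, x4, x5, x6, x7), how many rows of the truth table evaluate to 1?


Formula: (x5 AND ((x5 OR x7) AND (x6 XOR x5))) over 7 vars (128 rows)
Evaluate each row (x1, x2, x3, x4, x5, x6, x7 as bits, MSB first):
  row 0 [0000000]: (0 AND ((0 OR 0) AND (0 XOR 0))) -> 0
  row 1 [0000001]: (0 AND ((0 OR 1) AND (0 XOR 0))) -> 0
  row 2 [0000010]: (0 AND ((0 OR 0) AND (1 XOR 0))) -> 0
  row 3 [0000011]: (0 AND ((0 OR 1) AND (1 XOR 0))) -> 0
  row 4 [0000100]: (1 AND ((1 OR 0) AND (0 XOR 1))) -> 1
  (every remaining row is evaluated the same way; all 128 results are listed next)
Full result column, 8 rows per line (x1,x2,x3,x4 fixed per line; x5,x6,x7 runs 000..111 left to right):
  rows 0-7 [x1,x2,x3,x4=0000]: 00001100  (ones: 2)
  rows 8-15 [x1,x2,x3,x4=0001]: 00001100  (ones: 2)
  rows 16-23 [x1,x2,x3,x4=0010]: 00001100  (ones: 2)
  rows 24-31 [x1,x2,x3,x4=0011]: 00001100  (ones: 2)
  rows 32-39 [x1,x2,x3,x4=0100]: 00001100  (ones: 2)
  rows 40-47 [x1,x2,x3,x4=0101]: 00001100  (ones: 2)
  rows 48-55 [x1,x2,x3,x4=0110]: 00001100  (ones: 2)
  rows 56-63 [x1,x2,x3,x4=0111]: 00001100  (ones: 2)
  rows 64-71 [x1,x2,x3,x4=1000]: 00001100  (ones: 2)
  rows 72-79 [x1,x2,x3,x4=1001]: 00001100  (ones: 2)
  rows 80-87 [x1,x2,x3,x4=1010]: 00001100  (ones: 2)
  rows 88-95 [x1,x2,x3,x4=1011]: 00001100  (ones: 2)
  rows 96-103 [x1,x2,x3,x4=1100]: 00001100  (ones: 2)
  rows 104-111 [x1,x2,x3,x4=1101]: 00001100  (ones: 2)
  rows 112-119 [x1,x2,x3,x4=1110]: 00001100  (ones: 2)
  rows 120-127 [x1,x2,x3,x4=1111]: 00001100  (ones: 2)
Count of 1-rows = 2+2+2+2+2+2+2+2+2+2+2+2+2+2+2+2 = 32

32


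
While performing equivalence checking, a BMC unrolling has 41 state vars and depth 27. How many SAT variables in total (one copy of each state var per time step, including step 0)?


BMC unrolls to depth k, creating one copy of each state var for steps 0..k.
Step count = 27 + 1 = 28 (steps 0 through 27)
Vars per step = 41
Total = 41 * 28 = 1148

1148


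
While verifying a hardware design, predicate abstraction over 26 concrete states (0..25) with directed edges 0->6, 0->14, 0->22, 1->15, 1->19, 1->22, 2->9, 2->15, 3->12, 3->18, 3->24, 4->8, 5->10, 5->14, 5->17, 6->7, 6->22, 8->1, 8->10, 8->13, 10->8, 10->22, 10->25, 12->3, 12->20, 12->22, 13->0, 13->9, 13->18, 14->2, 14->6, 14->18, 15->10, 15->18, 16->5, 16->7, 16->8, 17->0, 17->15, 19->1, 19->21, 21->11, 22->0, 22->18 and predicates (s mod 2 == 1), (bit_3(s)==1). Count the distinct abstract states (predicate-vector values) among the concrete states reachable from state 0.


BFS from 0:
Concrete reachable: {0, 1, 2, 6, 7, 8, 9, 10, 11, 13, 14, 15, 18, 19, 21, 22, 25}
Abstract via predicates (s mod 2 == 1), (bit_3(s)==1):
  (0,0) <- {0, 2, 6, 18, 22}
  (0,1) <- {8, 10, 14}
  (1,0) <- {1, 7, 19, 21}
  (1,1) <- {9, 11, 13, 15, 25}
Distinct abstract states = 4

4


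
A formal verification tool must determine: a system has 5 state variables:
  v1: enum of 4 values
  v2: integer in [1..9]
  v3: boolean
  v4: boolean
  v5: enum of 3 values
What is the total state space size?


State space = product of domain sizes of all variables.
Domain sizes:
  v1 (enum of 4 values): 4
  v2 (integer in [1..9]): 9
  v3 (boolean): 2
  v4 (boolean): 2
  v5 (enum of 3 values): 3
Product = 4 * 9 * 2 * 2 * 3 = 432

432


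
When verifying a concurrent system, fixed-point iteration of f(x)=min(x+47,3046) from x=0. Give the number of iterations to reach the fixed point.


Step 1: x=0, cap=3046, increment=47
Step 2: x grows by 47 each step until capped at 3046; fixed point is x=3046
Step 3: iterations = ceil(3046/47) = 65

65


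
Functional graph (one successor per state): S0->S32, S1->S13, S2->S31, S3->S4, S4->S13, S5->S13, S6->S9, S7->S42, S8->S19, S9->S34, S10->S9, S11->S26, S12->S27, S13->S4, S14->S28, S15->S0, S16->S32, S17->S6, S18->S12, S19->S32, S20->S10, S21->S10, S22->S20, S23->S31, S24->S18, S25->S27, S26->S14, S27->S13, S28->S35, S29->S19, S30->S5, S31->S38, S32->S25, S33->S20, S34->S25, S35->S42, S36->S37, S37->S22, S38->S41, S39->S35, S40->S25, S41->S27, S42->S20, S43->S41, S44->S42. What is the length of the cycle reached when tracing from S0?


Trace from S0 until a state repeats:
  S0 -> S32 -> S25 -> S27 -> S13 -> S4 -> S13
S13 first seen at step 4, revisited at step 6.
Cycle length = 6 - 4 = 2

2


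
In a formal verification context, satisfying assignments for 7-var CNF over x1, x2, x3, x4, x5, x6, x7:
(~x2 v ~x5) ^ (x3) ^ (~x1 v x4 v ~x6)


CNF with 3 clauses over 7 vars (128 assignments).
An assignment satisfies CNF iff every clause has >=1 true literal.
Check each row (bits = x1,x2,x3,x4,x5,x6,x7; clause T/F shown):
  row 0 [0000000]: clauses=TFT -> 0
  row 1 [0000001]: clauses=TFT -> 0
  row 2 [0000010]: clauses=TFT -> 0
  row 3 [0000011]: clauses=TFT -> 0
  row 4 [0000100]: clauses=TFT -> 0
  (every remaining row is evaluated the same way; all 128 results are listed next)
Full result column, 8 rows per line (x1,x2,x3,x4 fixed per line; x5,x6,x7 runs 000..111 left to right):
  rows 0-7 [x1,x2,x3,x4=0000]: 00000000  (ones: 0)
  rows 8-15 [x1,x2,x3,x4=0001]: 00000000  (ones: 0)
  rows 16-23 [x1,x2,x3,x4=0010]: 11111111  (ones: 8)
  rows 24-31 [x1,x2,x3,x4=0011]: 11111111  (ones: 8)
  rows 32-39 [x1,x2,x3,x4=0100]: 00000000  (ones: 0)
  rows 40-47 [x1,x2,x3,x4=0101]: 00000000  (ones: 0)
  rows 48-55 [x1,x2,x3,x4=0110]: 11110000  (ones: 4)
  rows 56-63 [x1,x2,x3,x4=0111]: 11110000  (ones: 4)
  rows 64-71 [x1,x2,x3,x4=1000]: 00000000  (ones: 0)
  rows 72-79 [x1,x2,x3,x4=1001]: 00000000  (ones: 0)
  rows 80-87 [x1,x2,x3,x4=1010]: 11001100  (ones: 4)
  rows 88-95 [x1,x2,x3,x4=1011]: 11111111  (ones: 8)
  rows 96-103 [x1,x2,x3,x4=1100]: 00000000  (ones: 0)
  rows 104-111 [x1,x2,x3,x4=1101]: 00000000  (ones: 0)
  rows 112-119 [x1,x2,x3,x4=1110]: 11000000  (ones: 2)
  rows 120-127 [x1,x2,x3,x4=1111]: 11110000  (ones: 4)
Satisfying assignments = 0+0+8+8+0+0+4+4+0+0+4+8+0+0+2+4 = 42

42


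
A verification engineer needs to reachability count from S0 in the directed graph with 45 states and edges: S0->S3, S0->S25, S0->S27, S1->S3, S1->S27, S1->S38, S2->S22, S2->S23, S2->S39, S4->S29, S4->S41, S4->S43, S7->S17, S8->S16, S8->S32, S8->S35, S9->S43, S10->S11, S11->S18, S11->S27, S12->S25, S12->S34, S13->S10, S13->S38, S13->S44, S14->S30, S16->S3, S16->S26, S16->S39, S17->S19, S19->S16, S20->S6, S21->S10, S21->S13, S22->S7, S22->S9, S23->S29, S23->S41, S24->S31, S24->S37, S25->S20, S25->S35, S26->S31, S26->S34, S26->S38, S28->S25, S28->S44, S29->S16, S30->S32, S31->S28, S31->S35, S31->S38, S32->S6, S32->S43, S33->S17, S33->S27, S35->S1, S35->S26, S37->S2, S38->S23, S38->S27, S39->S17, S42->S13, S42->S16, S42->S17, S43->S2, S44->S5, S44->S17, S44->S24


BFS from S0:
  layer 0: {S0}
  layer 1: {S3, S25, S27}
  layer 2: {S20, S35}
  layer 3: {S1, S6, S26}
  layer 4: {S31, S34, S38}
  layer 5: {S23, S28}
  layer 6: {S29, S41, S44}
  layer 7: {S5, S16, S17, S24}
  layer 8: {S19, S37, S39}
  layer 9: {S2}
  layer 10: {S22}
  layer 11: {S7, S9}
  layer 12: {S43}
Reachable set: {S0, S1, S2, S3, S5, S6, S7, S9, S16, S17, S19, S20, S22, S23, S24, S25, S26, S27, S28, S29, S31, S34, S35, S37, S38, S39, S41, S43, S44}
Count = 29

29


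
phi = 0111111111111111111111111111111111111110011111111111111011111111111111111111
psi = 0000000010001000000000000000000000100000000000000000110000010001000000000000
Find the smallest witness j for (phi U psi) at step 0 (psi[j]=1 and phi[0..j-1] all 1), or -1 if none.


(phi U psi) at 0: need smallest j with psi[j]=1 and phi[i]=1 for all i in [0,j).
Scan from step 0:
  step 0: phi=0 -> phi-prefix broken from here
  step 8: psi=1 but phi already failed -> not a witness
  step 12: psi=1 but phi already failed -> not a witness
  step 34: psi=1 but phi already failed -> not a witness
  step 52: psi=1 but phi already failed -> not a witness
  step 53: psi=1 but phi already failed -> not a witness
  step 59: psi=1 but phi already failed -> not a witness
  step 63: psi=1 but phi already failed -> not a witness
  end of trace: no witness -> -1
Witness step = -1

-1


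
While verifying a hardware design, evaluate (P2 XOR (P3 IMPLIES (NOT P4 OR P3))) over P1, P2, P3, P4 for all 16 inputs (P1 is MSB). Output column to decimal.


Formula: (P2 XOR (P3 IMPLIES (NOT P4 OR P3))) over P1, P2, P3, P4 (16 rows)
Evaluate each row (bits = P1,P2,P3,P4, MSB first):
  row 0 [0000]: (0 XOR (0 IMPLIES (NOT 0 OR 0))) -> 1
  row 1 [0001]: (0 XOR (0 IMPLIES (NOT 1 OR 0))) -> 1
  row 2 [0010]: (0 XOR (1 IMPLIES (NOT 0 OR 1))) -> 1
  row 3 [0011]: (0 XOR (1 IMPLIES (NOT 1 OR 1))) -> 1
  row 4 [0100]: (1 XOR (0 IMPLIES (NOT 0 OR 0))) -> 0
  row 5 [0101]: (1 XOR (0 IMPLIES (NOT 1 OR 0))) -> 0
  row 6 [0110]: (1 XOR (1 IMPLIES (NOT 0 OR 1))) -> 0
  row 7 [0111]: (1 XOR (1 IMPLIES (NOT 1 OR 1))) -> 0
  row 8 [1000]: (0 XOR (0 IMPLIES (NOT 0 OR 0))) -> 1
  row 9 [1001]: (0 XOR (0 IMPLIES (NOT 1 OR 0))) -> 1
  row 10 [1010]: (0 XOR (1 IMPLIES (NOT 0 OR 1))) -> 1
  row 11 [1011]: (0 XOR (1 IMPLIES (NOT 1 OR 1))) -> 1
  row 12 [1100]: (1 XOR (0 IMPLIES (NOT 0 OR 0))) -> 0
  row 13 [1101]: (1 XOR (0 IMPLIES (NOT 1 OR 0))) -> 0
  row 14 [1110]: (1 XOR (1 IMPLIES (NOT 0 OR 1))) -> 0
  row 15 [1111]: (1 XOR (1 IMPLIES (NOT 1 OR 1))) -> 0
Full result column, 4 rows per line (P1,P2 fixed per line; P3,P4 runs 00..11 left to right):
  rows 0-3 [P1,P2=00]: 1111  = hex F
  rows 4-7 [P1,P2=01]: 0000  = hex 0
  rows 8-11 [P1,P2=10]: 1111  = hex F
  rows 12-15 [P1,P2=11]: 0000  = hex 0
Output column (row 0 .. row 15) = 1111000011110000
Output column grouped in 4s = 1111 0000 1111 0000 = 0xF0F0
Convert to decimal digit by digit (value = value*16 + digit):
  F -> 15
  15*16 + 0 = 240
  240*16 + 15 (F) = 3855
  3855*16 + 0 = 61680
Decimal = 61680

61680


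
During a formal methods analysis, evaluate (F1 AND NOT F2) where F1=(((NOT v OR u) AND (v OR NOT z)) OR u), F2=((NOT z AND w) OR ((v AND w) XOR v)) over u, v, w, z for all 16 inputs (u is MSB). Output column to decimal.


F1 = (((NOT v OR u) AND (v OR NOT z)) OR u)
F2 = ((NOT z AND w) OR ((v AND w) XOR v))
Counterexample to F1=>F2 is where F1=1 and F2=0.
Evaluate each row (bits = u,v,w,z, MSB first):
  row 0 [0000]: F1=1 F2=0 -> F1&~F2 -> 1
  row 1 [0001]: F1=0 F2=0 -> F1&~F2 -> 0
  row 2 [0010]: F1=1 F2=1 -> F1&~F2 -> 0
  row 3 [0011]: F1=0 F2=0 -> F1&~F2 -> 0
  row 4 [0100]: F1=0 F2=1 -> F1&~F2 -> 0
  row 5 [0101]: F1=0 F2=1 -> F1&~F2 -> 0
  row 6 [0110]: F1=0 F2=1 -> F1&~F2 -> 0
  row 7 [0111]: F1=0 F2=0 -> F1&~F2 -> 0
  row 8 [1000]: F1=1 F2=0 -> F1&~F2 -> 1
  row 9 [1001]: F1=1 F2=0 -> F1&~F2 -> 1
  row 10 [1010]: F1=1 F2=1 -> F1&~F2 -> 0
  row 11 [1011]: F1=1 F2=0 -> F1&~F2 -> 1
  row 12 [1100]: F1=1 F2=1 -> F1&~F2 -> 0
  row 13 [1101]: F1=1 F2=1 -> F1&~F2 -> 0
  row 14 [1110]: F1=1 F2=1 -> F1&~F2 -> 0
  row 15 [1111]: F1=1 F2=0 -> F1&~F2 -> 1
Full result column, 4 rows per line (u,v fixed per line; w,z runs 00..11 left to right):
  rows 0-3 [u,v=00]: 1000  = hex 8
  rows 4-7 [u,v=01]: 0000  = hex 0
  rows 8-11 [u,v=10]: 1101  = hex D
  rows 12-15 [u,v=11]: 0001  = hex 1
Counterexample vector (row 0 .. row 15) = 1000000011010001
Output column grouped in 4s = 1000 0000 1101 0001 = 0x80D1
Convert to decimal digit by digit (value = value*16 + digit):
  8 -> 8
  8*16 + 0 = 128
  128*16 + 13 (D) = 2061
  2061*16 + 1 = 32977
Decimal = 32977

32977


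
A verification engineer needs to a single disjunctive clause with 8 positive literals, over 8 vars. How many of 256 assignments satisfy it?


Step 1: Total=2^8=256
Step 2: Unsat when all 8 false: 2^0=1
Step 3: Sat=256-1=255

255


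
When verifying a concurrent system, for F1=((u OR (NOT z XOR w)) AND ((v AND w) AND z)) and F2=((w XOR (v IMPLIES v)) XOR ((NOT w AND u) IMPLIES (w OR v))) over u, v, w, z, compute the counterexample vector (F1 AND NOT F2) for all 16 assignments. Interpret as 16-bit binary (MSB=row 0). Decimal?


F1 = ((u OR (NOT z XOR w)) AND ((v AND w) AND z))
F2 = ((w XOR (v IMPLIES v)) XOR ((NOT w AND u) IMPLIES (w OR v)))
Counterexample to F1=>F2 is where F1=1 and F2=0.
Evaluate each row (bits = u,v,w,z, MSB first):
  row 0 [0000]: F1=0 F2=0 -> F1&~F2 -> 0
  row 1 [0001]: F1=0 F2=0 -> F1&~F2 -> 0
  row 2 [0010]: F1=0 F2=1 -> F1&~F2 -> 0
  row 3 [0011]: F1=0 F2=1 -> F1&~F2 -> 0
  row 4 [0100]: F1=0 F2=0 -> F1&~F2 -> 0
  row 5 [0101]: F1=0 F2=0 -> F1&~F2 -> 0
  row 6 [0110]: F1=0 F2=1 -> F1&~F2 -> 0
  row 7 [0111]: F1=1 F2=1 -> F1&~F2 -> 0
  row 8 [1000]: F1=0 F2=1 -> F1&~F2 -> 0
  row 9 [1001]: F1=0 F2=1 -> F1&~F2 -> 0
  row 10 [1010]: F1=0 F2=1 -> F1&~F2 -> 0
  row 11 [1011]: F1=0 F2=1 -> F1&~F2 -> 0
  row 12 [1100]: F1=0 F2=0 -> F1&~F2 -> 0
  row 13 [1101]: F1=0 F2=0 -> F1&~F2 -> 0
  row 14 [1110]: F1=0 F2=1 -> F1&~F2 -> 0
  row 15 [1111]: F1=1 F2=1 -> F1&~F2 -> 0
Full result column, 4 rows per line (u,v fixed per line; w,z runs 00..11 left to right):
  rows 0-3 [u,v=00]: 0000  = hex 0
  rows 4-7 [u,v=01]: 0000  = hex 0
  rows 8-11 [u,v=10]: 0000  = hex 0
  rows 12-15 [u,v=11]: 0000  = hex 0
Counterexample vector (row 0 .. row 15) = 0000000000000000
Output column grouped in 4s = 0000 0000 0000 0000 = 0x0000
Convert to decimal digit by digit (value = value*16 + digit):
  0 -> 0
  0*16 + 0 = 0
  0*16 + 0 = 0
  0*16 + 0 = 0
Decimal = 0

0


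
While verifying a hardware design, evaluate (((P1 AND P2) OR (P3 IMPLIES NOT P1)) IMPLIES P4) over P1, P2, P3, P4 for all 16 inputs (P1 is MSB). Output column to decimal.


Formula: (((P1 AND P2) OR (P3 IMPLIES NOT P1)) IMPLIES P4) over P1, P2, P3, P4 (16 rows)
Evaluate each row (bits = P1,P2,P3,P4, MSB first):
  row 0 [0000]: (((0 AND 0) OR (0 IMPLIES NOT 0)) IMPLIES 0) -> 0
  row 1 [0001]: (((0 AND 0) OR (0 IMPLIES NOT 0)) IMPLIES 1) -> 1
  row 2 [0010]: (((0 AND 0) OR (1 IMPLIES NOT 0)) IMPLIES 0) -> 0
  row 3 [0011]: (((0 AND 0) OR (1 IMPLIES NOT 0)) IMPLIES 1) -> 1
  row 4 [0100]: (((0 AND 1) OR (0 IMPLIES NOT 0)) IMPLIES 0) -> 0
  row 5 [0101]: (((0 AND 1) OR (0 IMPLIES NOT 0)) IMPLIES 1) -> 1
  row 6 [0110]: (((0 AND 1) OR (1 IMPLIES NOT 0)) IMPLIES 0) -> 0
  row 7 [0111]: (((0 AND 1) OR (1 IMPLIES NOT 0)) IMPLIES 1) -> 1
  row 8 [1000]: (((1 AND 0) OR (0 IMPLIES NOT 1)) IMPLIES 0) -> 0
  row 9 [1001]: (((1 AND 0) OR (0 IMPLIES NOT 1)) IMPLIES 1) -> 1
  row 10 [1010]: (((1 AND 0) OR (1 IMPLIES NOT 1)) IMPLIES 0) -> 1
  row 11 [1011]: (((1 AND 0) OR (1 IMPLIES NOT 1)) IMPLIES 1) -> 1
  row 12 [1100]: (((1 AND 1) OR (0 IMPLIES NOT 1)) IMPLIES 0) -> 0
  row 13 [1101]: (((1 AND 1) OR (0 IMPLIES NOT 1)) IMPLIES 1) -> 1
  row 14 [1110]: (((1 AND 1) OR (1 IMPLIES NOT 1)) IMPLIES 0) -> 0
  row 15 [1111]: (((1 AND 1) OR (1 IMPLIES NOT 1)) IMPLIES 1) -> 1
Full result column, 4 rows per line (P1,P2 fixed per line; P3,P4 runs 00..11 left to right):
  rows 0-3 [P1,P2=00]: 0101  = hex 5
  rows 4-7 [P1,P2=01]: 0101  = hex 5
  rows 8-11 [P1,P2=10]: 0111  = hex 7
  rows 12-15 [P1,P2=11]: 0101  = hex 5
Output column (row 0 .. row 15) = 0101010101110101
Output column grouped in 4s = 0101 0101 0111 0101 = 0x5575
Convert to decimal digit by digit (value = value*16 + digit):
  5 -> 5
  5*16 + 5 = 85
  85*16 + 7 = 1367
  1367*16 + 5 = 21877
Decimal = 21877

21877


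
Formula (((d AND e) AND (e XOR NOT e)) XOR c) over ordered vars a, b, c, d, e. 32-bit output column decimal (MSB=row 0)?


Formula: (((d AND e) AND (e XOR NOT e)) XOR c) over a, b, c, d, e (32 rows)
Evaluate each row (bits = a,b,c,d,e, MSB first):
  row 0 [00000]: (((0 AND 0) AND (0 XOR NOT 0)) XOR 0) -> 0
  row 1 [00001]: (((0 AND 1) AND (1 XOR NOT 1)) XOR 0) -> 0
  row 2 [00010]: (((1 AND 0) AND (0 XOR NOT 0)) XOR 0) -> 0
  row 3 [00011]: (((1 AND 1) AND (1 XOR NOT 1)) XOR 0) -> 1
  row 4 [00100]: (((0 AND 0) AND (0 XOR NOT 0)) XOR 1) -> 1
  row 5 [00101]: (((0 AND 1) AND (1 XOR NOT 1)) XOR 1) -> 1
  row 6 [00110]: (((1 AND 0) AND (0 XOR NOT 0)) XOR 1) -> 1
  row 7 [00111]: (((1 AND 1) AND (1 XOR NOT 1)) XOR 1) -> 0
  row 8 [01000]: (((0 AND 0) AND (0 XOR NOT 0)) XOR 0) -> 0
  row 9 [01001]: (((0 AND 1) AND (1 XOR NOT 1)) XOR 0) -> 0
  row 10 [01010]: (((1 AND 0) AND (0 XOR NOT 0)) XOR 0) -> 0
  row 11 [01011]: (((1 AND 1) AND (1 XOR NOT 1)) XOR 0) -> 1
  row 12 [01100]: (((0 AND 0) AND (0 XOR NOT 0)) XOR 1) -> 1
  row 13 [01101]: (((0 AND 1) AND (1 XOR NOT 1)) XOR 1) -> 1
  row 14 [01110]: (((1 AND 0) AND (0 XOR NOT 0)) XOR 1) -> 1
  row 15 [01111]: (((1 AND 1) AND (1 XOR NOT 1)) XOR 1) -> 0
  row 16 [10000]: (((0 AND 0) AND (0 XOR NOT 0)) XOR 0) -> 0
  row 17 [10001]: (((0 AND 1) AND (1 XOR NOT 1)) XOR 0) -> 0
  row 18 [10010]: (((1 AND 0) AND (0 XOR NOT 0)) XOR 0) -> 0
  row 19 [10011]: (((1 AND 1) AND (1 XOR NOT 1)) XOR 0) -> 1
  row 20 [10100]: (((0 AND 0) AND (0 XOR NOT 0)) XOR 1) -> 1
  row 21 [10101]: (((0 AND 1) AND (1 XOR NOT 1)) XOR 1) -> 1
  row 22 [10110]: (((1 AND 0) AND (0 XOR NOT 0)) XOR 1) -> 1
  row 23 [10111]: (((1 AND 1) AND (1 XOR NOT 1)) XOR 1) -> 0
  row 24 [11000]: (((0 AND 0) AND (0 XOR NOT 0)) XOR 0) -> 0
  row 25 [11001]: (((0 AND 1) AND (1 XOR NOT 1)) XOR 0) -> 0
  row 26 [11010]: (((1 AND 0) AND (0 XOR NOT 0)) XOR 0) -> 0
  row 27 [11011]: (((1 AND 1) AND (1 XOR NOT 1)) XOR 0) -> 1
  row 28 [11100]: (((0 AND 0) AND (0 XOR NOT 0)) XOR 1) -> 1
  row 29 [11101]: (((0 AND 1) AND (1 XOR NOT 1)) XOR 1) -> 1
  row 30 [11110]: (((1 AND 0) AND (0 XOR NOT 0)) XOR 1) -> 1
  row 31 [11111]: (((1 AND 1) AND (1 XOR NOT 1)) XOR 1) -> 0
Full result column, 4 rows per line (a,b,c fixed per line; d,e runs 00..11 left to right):
  rows 0-3 [a,b,c=000]: 0001  = hex 1
  rows 4-7 [a,b,c=001]: 1110  = hex E
  rows 8-11 [a,b,c=010]: 0001  = hex 1
  rows 12-15 [a,b,c=011]: 1110  = hex E
  rows 16-19 [a,b,c=100]: 0001  = hex 1
  rows 20-23 [a,b,c=101]: 1110  = hex E
  rows 24-27 [a,b,c=110]: 0001  = hex 1
  rows 28-31 [a,b,c=111]: 1110  = hex E
Output column (row 0 .. row 31) = 00011110000111100001111000011110
Output column grouped in 4s = 0001 1110 0001 1110 0001 1110 0001 1110 = 0x1E1E1E1E
Convert to decimal digit by digit (value = value*16 + digit):
  1 -> 1
  1*16 + 14 (E) = 30
  30*16 + 1 = 481
  481*16 + 14 (E) = 7710
  7710*16 + 1 = 123361
  123361*16 + 14 (E) = 1973790
  1973790*16 + 1 = 31580641
  31580641*16 + 14 (E) = 505290270
Decimal = 505290270

505290270


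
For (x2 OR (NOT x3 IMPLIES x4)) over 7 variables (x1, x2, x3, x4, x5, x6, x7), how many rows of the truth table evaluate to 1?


Formula: (x2 OR (NOT x3 IMPLIES x4)) over 7 vars (128 rows)
Evaluate each row (x1, x2, x3, x4, x5, x6, x7 as bits, MSB first):
  row 0 [0000000]: (0 OR (NOT 0 IMPLIES 0)) -> 0
  row 1 [0000001]: (0 OR (NOT 0 IMPLIES 0)) -> 0
  row 2 [0000010]: (0 OR (NOT 0 IMPLIES 0)) -> 0
  row 3 [0000011]: (0 OR (NOT 0 IMPLIES 0)) -> 0
  row 4 [0000100]: (0 OR (NOT 0 IMPLIES 0)) -> 0
  (every remaining row is evaluated the same way; all 128 results are listed next)
Full result column, 8 rows per line (x1,x2,x3,x4 fixed per line; x5,x6,x7 runs 000..111 left to right):
  rows 0-7 [x1,x2,x3,x4=0000]: 00000000  (ones: 0)
  rows 8-15 [x1,x2,x3,x4=0001]: 11111111  (ones: 8)
  rows 16-23 [x1,x2,x3,x4=0010]: 11111111  (ones: 8)
  rows 24-31 [x1,x2,x3,x4=0011]: 11111111  (ones: 8)
  rows 32-39 [x1,x2,x3,x4=0100]: 11111111  (ones: 8)
  rows 40-47 [x1,x2,x3,x4=0101]: 11111111  (ones: 8)
  rows 48-55 [x1,x2,x3,x4=0110]: 11111111  (ones: 8)
  rows 56-63 [x1,x2,x3,x4=0111]: 11111111  (ones: 8)
  rows 64-71 [x1,x2,x3,x4=1000]: 00000000  (ones: 0)
  rows 72-79 [x1,x2,x3,x4=1001]: 11111111  (ones: 8)
  rows 80-87 [x1,x2,x3,x4=1010]: 11111111  (ones: 8)
  rows 88-95 [x1,x2,x3,x4=1011]: 11111111  (ones: 8)
  rows 96-103 [x1,x2,x3,x4=1100]: 11111111  (ones: 8)
  rows 104-111 [x1,x2,x3,x4=1101]: 11111111  (ones: 8)
  rows 112-119 [x1,x2,x3,x4=1110]: 11111111  (ones: 8)
  rows 120-127 [x1,x2,x3,x4=1111]: 11111111  (ones: 8)
Count of 1-rows = 0+8+8+8+8+8+8+8+0+8+8+8+8+8+8+8 = 112

112


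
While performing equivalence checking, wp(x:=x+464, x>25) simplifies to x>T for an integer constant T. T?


Formula: wp(x:=E, P) = P[E/x] (substitute E for x in postcondition)
Step 1: Postcondition: x>25
Step 2: Substitute x+464 for x: x+464>25
Step 3: Solve for x: x > 25-464 = -439

-439


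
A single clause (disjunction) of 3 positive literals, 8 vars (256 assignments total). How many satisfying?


Step 1: Total=2^8=256
Step 2: Unsat when all 3 false: 2^5=32
Step 3: Sat=256-32=224

224


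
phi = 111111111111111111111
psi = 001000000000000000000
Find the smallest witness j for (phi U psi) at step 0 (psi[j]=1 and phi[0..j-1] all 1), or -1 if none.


(phi U psi) at 0: need smallest j with psi[j]=1 and phi[i]=1 for all i in [0,j).
Scan from step 0:
  step 0: phi=1, psi=0 -> continue
  step 1: phi=1, psi=0 -> continue
  step 2: psi=1 and phi held for [0,2) -> witness found
Witness step = 2

2


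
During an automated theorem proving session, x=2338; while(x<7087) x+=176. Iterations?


Step 1: x goes from 2338 toward 7087 by 176; the body runs while x<7087, so iterations = ceil((bound-start)/step)
Step 2: Distance=4749
Step 3: ceil(4749/176)=27

27


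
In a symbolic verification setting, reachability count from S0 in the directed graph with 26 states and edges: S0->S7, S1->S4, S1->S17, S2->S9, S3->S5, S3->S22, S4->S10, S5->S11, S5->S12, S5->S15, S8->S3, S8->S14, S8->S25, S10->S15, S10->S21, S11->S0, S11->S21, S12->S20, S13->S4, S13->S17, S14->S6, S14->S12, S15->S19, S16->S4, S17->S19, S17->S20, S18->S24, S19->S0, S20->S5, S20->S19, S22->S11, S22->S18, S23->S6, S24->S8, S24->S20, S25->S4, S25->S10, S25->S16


BFS from S0:
  layer 0: {S0}
  layer 1: {S7}
Reachable set: {S0, S7}
Count = 2

2


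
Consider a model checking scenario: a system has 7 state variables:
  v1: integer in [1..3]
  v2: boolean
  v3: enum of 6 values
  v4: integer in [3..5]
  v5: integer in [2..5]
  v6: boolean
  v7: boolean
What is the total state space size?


State space = product of domain sizes of all variables.
Domain sizes:
  v1 (integer in [1..3]): 3
  v2 (boolean): 2
  v3 (enum of 6 values): 6
  v4 (integer in [3..5]): 3
  v5 (integer in [2..5]): 4
  v6 (boolean): 2
  v7 (boolean): 2
Product = 3 * 2 * 6 * 3 * 4 * 2 * 2 = 1728

1728


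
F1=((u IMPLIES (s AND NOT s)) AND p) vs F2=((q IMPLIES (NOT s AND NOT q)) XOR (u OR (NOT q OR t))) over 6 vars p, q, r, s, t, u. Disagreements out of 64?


F1 = ((u IMPLIES (s AND NOT s)) AND p)
F2 = ((q IMPLIES (NOT s AND NOT q)) XOR (u OR (NOT q OR t)))
Evaluate both on each of 64 rows (bits = p,q,r,s,t,u):
  row 0 [000000]: F1=0 F2=0 -> 0
  row 1 [000001]: F1=0 F2=0 -> 0
  row 2 [000010]: F1=0 F2=0 -> 0
  row 3 [000011]: F1=0 F2=0 -> 0
  row 4 [000100]: F1=0 F2=0 -> 0
  (every remaining row is evaluated the same way; all 64 results are listed next)
Full result column, 8 rows per line (p,q,r fixed per line; s,t,u runs 000..111 left to right):
  rows 0-7 [p,q,r=000]: 00000000  (ones: 0)
  rows 8-15 [p,q,r=001]: 00000000  (ones: 0)
  rows 16-23 [p,q,r=010]: 01110111  (ones: 6)
  rows 24-31 [p,q,r=011]: 01110111  (ones: 6)
  rows 32-39 [p,q,r=100]: 10101010  (ones: 4)
  rows 40-47 [p,q,r=101]: 10101010  (ones: 4)
  rows 48-55 [p,q,r=110]: 11011101  (ones: 6)
  rows 56-63 [p,q,r=111]: 11011101  (ones: 6)
Disagreements = 0+0+6+6+4+4+6+6 = 32

32


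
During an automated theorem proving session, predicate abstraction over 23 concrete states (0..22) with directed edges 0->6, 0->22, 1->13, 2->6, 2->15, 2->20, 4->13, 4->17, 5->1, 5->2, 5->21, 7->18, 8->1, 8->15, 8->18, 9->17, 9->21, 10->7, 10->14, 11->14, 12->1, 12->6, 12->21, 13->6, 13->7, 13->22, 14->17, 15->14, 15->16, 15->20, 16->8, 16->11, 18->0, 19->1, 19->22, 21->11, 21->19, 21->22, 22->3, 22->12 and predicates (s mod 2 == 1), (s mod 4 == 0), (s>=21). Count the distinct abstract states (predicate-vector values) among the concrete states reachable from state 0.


BFS from 0:
Concrete reachable: {0, 1, 3, 6, 7, 11, 12, 13, 14, 17, 18, 19, 21, 22}
Abstract via predicates (s mod 2 == 1), (s mod 4 == 0), (s>=21):
  (0,0,0) <- {6, 14, 18}
  (0,0,1) <- {22}
  (0,1,0) <- {0, 12}
  (1,0,0) <- {1, 3, 7, 11, 13, 17, 19}
  (1,0,1) <- {21}
Distinct abstract states = 5

5


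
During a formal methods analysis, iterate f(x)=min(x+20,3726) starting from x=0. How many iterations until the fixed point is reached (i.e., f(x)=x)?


Step 1: x=0, cap=3726, increment=20
Step 2: x grows by 20 each step until capped at 3726; fixed point is x=3726
Step 3: iterations = ceil(3726/20) = 187

187


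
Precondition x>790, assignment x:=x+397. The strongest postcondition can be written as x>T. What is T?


Formula: sp(P, x:=E) = exists old_x. (x = E[old_x/x]) AND P[old_x/x] (old_x is the value of x before the assignment; eliminate old_x by solving x = E[old_x/x] for old_x)
Step 1: Precondition P: x>790, i.e. old_x > 790
Step 2: Assignment gives x = old_x + 397, so old_x = x - 397
Step 3: Substitute into P: x - 397 > 790
Step 4: Simplify: x > 790+397 = 1187

1187


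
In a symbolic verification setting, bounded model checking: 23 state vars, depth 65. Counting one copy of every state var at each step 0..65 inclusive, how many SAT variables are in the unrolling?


BMC unrolls to depth k, creating one copy of each state var for steps 0..k.
Step count = 65 + 1 = 66 (steps 0 through 65)
Vars per step = 23
Total = 23 * 66 = 1518

1518


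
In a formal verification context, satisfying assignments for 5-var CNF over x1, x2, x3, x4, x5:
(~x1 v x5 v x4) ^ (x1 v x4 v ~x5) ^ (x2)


CNF with 3 clauses over 5 vars (32 assignments).
An assignment satisfies CNF iff every clause has >=1 true literal.
Check each row (bits = x1,x2,x3,x4,x5; clause T/F shown):
  row 0 [00000]: clauses=TTF -> 0
  row 1 [00001]: clauses=TFF -> 0
  row 2 [00010]: clauses=TTF -> 0
  row 3 [00011]: clauses=TTF -> 0
  row 4 [00100]: clauses=TTF -> 0
  row 5 [00101]: clauses=TFF -> 0
  row 6 [00110]: clauses=TTF -> 0
  row 7 [00111]: clauses=TTF -> 0
  row 8 [01000]: clauses=TTT -> 1
  row 9 [01001]: clauses=TFT -> 0
  row 10 [01010]: clauses=TTT -> 1
  row 11 [01011]: clauses=TTT -> 1
  row 12 [01100]: clauses=TTT -> 1
  row 13 [01101]: clauses=TFT -> 0
  row 14 [01110]: clauses=TTT -> 1
  row 15 [01111]: clauses=TTT -> 1
  row 16 [10000]: clauses=FTF -> 0
  row 17 [10001]: clauses=TTF -> 0
  row 18 [10010]: clauses=TTF -> 0
  row 19 [10011]: clauses=TTF -> 0
  row 20 [10100]: clauses=FTF -> 0
  row 21 [10101]: clauses=TTF -> 0
  row 22 [10110]: clauses=TTF -> 0
  row 23 [10111]: clauses=TTF -> 0
  row 24 [11000]: clauses=FTT -> 0
  row 25 [11001]: clauses=TTT -> 1
  row 26 [11010]: clauses=TTT -> 1
  row 27 [11011]: clauses=TTT -> 1
  row 28 [11100]: clauses=FTT -> 0
  row 29 [11101]: clauses=TTT -> 1
  row 30 [11110]: clauses=TTT -> 1
  row 31 [11111]: clauses=TTT -> 1
Full result column, 8 rows per line (x1,x2 fixed per line; x3,x4,x5 runs 000..111 left to right):
  rows 0-7 [x1,x2=00]: 00000000  (ones: 0)
  rows 8-15 [x1,x2=01]: 10111011  (ones: 6)
  rows 16-23 [x1,x2=10]: 00000000  (ones: 0)
  rows 24-31 [x1,x2=11]: 01110111  (ones: 6)
Satisfying assignments = 0+6+0+6 = 12

12


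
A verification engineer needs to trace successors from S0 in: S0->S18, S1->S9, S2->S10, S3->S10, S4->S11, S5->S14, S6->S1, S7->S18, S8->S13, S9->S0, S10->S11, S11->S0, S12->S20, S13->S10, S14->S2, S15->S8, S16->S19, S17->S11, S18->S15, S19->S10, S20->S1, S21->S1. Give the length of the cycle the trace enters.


Trace from S0 until a state repeats:
  S0 -> S18 -> S15 -> S8 -> S13 -> S10 -> S11 -> S0
S0 first seen at step 0, revisited at step 7.
Cycle length = 7 - 0 = 7

7


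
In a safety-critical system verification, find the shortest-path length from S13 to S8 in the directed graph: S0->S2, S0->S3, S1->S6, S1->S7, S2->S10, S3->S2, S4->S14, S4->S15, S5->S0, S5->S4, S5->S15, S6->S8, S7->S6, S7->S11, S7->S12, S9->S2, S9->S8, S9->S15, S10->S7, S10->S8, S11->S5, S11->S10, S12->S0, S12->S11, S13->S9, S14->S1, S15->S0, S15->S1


BFS layer-by-layer from S13:
  dist 0: {S13}
  dist 1: {S9}
  dist 2: {S2, S8, S15}
  -> S8 reached at distance 2
Shortest path length = 2

2


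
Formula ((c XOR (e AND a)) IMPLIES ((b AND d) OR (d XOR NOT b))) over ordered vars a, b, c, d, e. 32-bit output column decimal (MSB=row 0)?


Formula: ((c XOR (e AND a)) IMPLIES ((b AND d) OR (d XOR NOT b))) over a, b, c, d, e (32 rows)
Evaluate each row (bits = a,b,c,d,e, MSB first):
  row 0 [00000]: ((0 XOR (0 AND 0)) IMPLIES ((0 AND 0) OR (0 XOR NOT 0))) -> 1
  row 1 [00001]: ((0 XOR (1 AND 0)) IMPLIES ((0 AND 0) OR (0 XOR NOT 0))) -> 1
  row 2 [00010]: ((0 XOR (0 AND 0)) IMPLIES ((0 AND 1) OR (1 XOR NOT 0))) -> 1
  row 3 [00011]: ((0 XOR (1 AND 0)) IMPLIES ((0 AND 1) OR (1 XOR NOT 0))) -> 1
  row 4 [00100]: ((1 XOR (0 AND 0)) IMPLIES ((0 AND 0) OR (0 XOR NOT 0))) -> 1
  row 5 [00101]: ((1 XOR (1 AND 0)) IMPLIES ((0 AND 0) OR (0 XOR NOT 0))) -> 1
  row 6 [00110]: ((1 XOR (0 AND 0)) IMPLIES ((0 AND 1) OR (1 XOR NOT 0))) -> 0
  row 7 [00111]: ((1 XOR (1 AND 0)) IMPLIES ((0 AND 1) OR (1 XOR NOT 0))) -> 0
  row 8 [01000]: ((0 XOR (0 AND 0)) IMPLIES ((1 AND 0) OR (0 XOR NOT 1))) -> 1
  row 9 [01001]: ((0 XOR (1 AND 0)) IMPLIES ((1 AND 0) OR (0 XOR NOT 1))) -> 1
  row 10 [01010]: ((0 XOR (0 AND 0)) IMPLIES ((1 AND 1) OR (1 XOR NOT 1))) -> 1
  row 11 [01011]: ((0 XOR (1 AND 0)) IMPLIES ((1 AND 1) OR (1 XOR NOT 1))) -> 1
  row 12 [01100]: ((1 XOR (0 AND 0)) IMPLIES ((1 AND 0) OR (0 XOR NOT 1))) -> 0
  row 13 [01101]: ((1 XOR (1 AND 0)) IMPLIES ((1 AND 0) OR (0 XOR NOT 1))) -> 0
  row 14 [01110]: ((1 XOR (0 AND 0)) IMPLIES ((1 AND 1) OR (1 XOR NOT 1))) -> 1
  row 15 [01111]: ((1 XOR (1 AND 0)) IMPLIES ((1 AND 1) OR (1 XOR NOT 1))) -> 1
  row 16 [10000]: ((0 XOR (0 AND 1)) IMPLIES ((0 AND 0) OR (0 XOR NOT 0))) -> 1
  row 17 [10001]: ((0 XOR (1 AND 1)) IMPLIES ((0 AND 0) OR (0 XOR NOT 0))) -> 1
  row 18 [10010]: ((0 XOR (0 AND 1)) IMPLIES ((0 AND 1) OR (1 XOR NOT 0))) -> 1
  row 19 [10011]: ((0 XOR (1 AND 1)) IMPLIES ((0 AND 1) OR (1 XOR NOT 0))) -> 0
  row 20 [10100]: ((1 XOR (0 AND 1)) IMPLIES ((0 AND 0) OR (0 XOR NOT 0))) -> 1
  row 21 [10101]: ((1 XOR (1 AND 1)) IMPLIES ((0 AND 0) OR (0 XOR NOT 0))) -> 1
  row 22 [10110]: ((1 XOR (0 AND 1)) IMPLIES ((0 AND 1) OR (1 XOR NOT 0))) -> 0
  row 23 [10111]: ((1 XOR (1 AND 1)) IMPLIES ((0 AND 1) OR (1 XOR NOT 0))) -> 1
  row 24 [11000]: ((0 XOR (0 AND 1)) IMPLIES ((1 AND 0) OR (0 XOR NOT 1))) -> 1
  row 25 [11001]: ((0 XOR (1 AND 1)) IMPLIES ((1 AND 0) OR (0 XOR NOT 1))) -> 0
  row 26 [11010]: ((0 XOR (0 AND 1)) IMPLIES ((1 AND 1) OR (1 XOR NOT 1))) -> 1
  row 27 [11011]: ((0 XOR (1 AND 1)) IMPLIES ((1 AND 1) OR (1 XOR NOT 1))) -> 1
  row 28 [11100]: ((1 XOR (0 AND 1)) IMPLIES ((1 AND 0) OR (0 XOR NOT 1))) -> 0
  row 29 [11101]: ((1 XOR (1 AND 1)) IMPLIES ((1 AND 0) OR (0 XOR NOT 1))) -> 1
  row 30 [11110]: ((1 XOR (0 AND 1)) IMPLIES ((1 AND 1) OR (1 XOR NOT 1))) -> 1
  row 31 [11111]: ((1 XOR (1 AND 1)) IMPLIES ((1 AND 1) OR (1 XOR NOT 1))) -> 1
Full result column, 4 rows per line (a,b,c fixed per line; d,e runs 00..11 left to right):
  rows 0-3 [a,b,c=000]: 1111  = hex F
  rows 4-7 [a,b,c=001]: 1100  = hex C
  rows 8-11 [a,b,c=010]: 1111  = hex F
  rows 12-15 [a,b,c=011]: 0011  = hex 3
  rows 16-19 [a,b,c=100]: 1110  = hex E
  rows 20-23 [a,b,c=101]: 1101  = hex D
  rows 24-27 [a,b,c=110]: 1011  = hex B
  rows 28-31 [a,b,c=111]: 0111  = hex 7
Output column (row 0 .. row 31) = 11111100111100111110110110110111
Output column grouped in 4s = 1111 1100 1111 0011 1110 1101 1011 0111 = 0xFCF3EDB7
Convert to decimal digit by digit (value = value*16 + digit):
  F -> 15
  15*16 + 12 (C) = 252
  252*16 + 15 (F) = 4047
  4047*16 + 3 = 64755
  64755*16 + 14 (E) = 1036094
  1036094*16 + 13 (D) = 16577517
  16577517*16 + 11 (B) = 265240283
  265240283*16 + 7 = 4243844535
Decimal = 4243844535

4243844535


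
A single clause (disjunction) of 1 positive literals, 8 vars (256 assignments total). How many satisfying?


Step 1: Total=2^8=256
Step 2: Unsat when all 1 false: 2^7=128
Step 3: Sat=256-128=128

128


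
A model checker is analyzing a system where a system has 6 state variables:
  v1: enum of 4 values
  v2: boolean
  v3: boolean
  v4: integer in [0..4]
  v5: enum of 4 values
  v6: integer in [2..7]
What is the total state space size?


State space = product of domain sizes of all variables.
Domain sizes:
  v1 (enum of 4 values): 4
  v2 (boolean): 2
  v3 (boolean): 2
  v4 (integer in [0..4]): 5
  v5 (enum of 4 values): 4
  v6 (integer in [2..7]): 6
Product = 4 * 2 * 2 * 5 * 4 * 6 = 1920

1920


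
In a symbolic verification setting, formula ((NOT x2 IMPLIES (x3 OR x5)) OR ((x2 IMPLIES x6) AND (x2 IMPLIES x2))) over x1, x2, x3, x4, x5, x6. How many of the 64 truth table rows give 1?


Formula: ((NOT x2 IMPLIES (x3 OR x5)) OR ((x2 IMPLIES x6) AND (x2 IMPLIES x2))) over 6 vars (64 rows)
Evaluate each row (x1, x2, x3, x4, x5, x6 as bits, MSB first):
  row 0 [000000]: ((NOT 0 IMPLIES (0 OR 0)) OR ((0 IMPLIES 0) AND (0 IMPLIES 0))) -> 1
  row 1 [000001]: ((NOT 0 IMPLIES (0 OR 0)) OR ((0 IMPLIES 1) AND (0 IMPLIES 0))) -> 1
  row 2 [000010]: ((NOT 0 IMPLIES (0 OR 1)) OR ((0 IMPLIES 0) AND (0 IMPLIES 0))) -> 1
  row 3 [000011]: ((NOT 0 IMPLIES (0 OR 1)) OR ((0 IMPLIES 1) AND (0 IMPLIES 0))) -> 1
  row 4 [000100]: ((NOT 0 IMPLIES (0 OR 0)) OR ((0 IMPLIES 0) AND (0 IMPLIES 0))) -> 1
  (every remaining row is evaluated the same way; all 64 results are listed next)
Full result column, 8 rows per line (x1,x2,x3 fixed per line; x4,x5,x6 runs 000..111 left to right):
  rows 0-7 [x1,x2,x3=000]: 11111111  (ones: 8)
  rows 8-15 [x1,x2,x3=001]: 11111111  (ones: 8)
  rows 16-23 [x1,x2,x3=010]: 11111111  (ones: 8)
  rows 24-31 [x1,x2,x3=011]: 11111111  (ones: 8)
  rows 32-39 [x1,x2,x3=100]: 11111111  (ones: 8)
  rows 40-47 [x1,x2,x3=101]: 11111111  (ones: 8)
  rows 48-55 [x1,x2,x3=110]: 11111111  (ones: 8)
  rows 56-63 [x1,x2,x3=111]: 11111111  (ones: 8)
Count of 1-rows = 8+8+8+8+8+8+8+8 = 64

64


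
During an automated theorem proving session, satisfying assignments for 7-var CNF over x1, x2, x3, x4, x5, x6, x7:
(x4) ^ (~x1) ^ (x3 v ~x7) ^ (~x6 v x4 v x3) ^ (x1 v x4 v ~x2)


CNF with 5 clauses over 7 vars (128 assignments).
An assignment satisfies CNF iff every clause has >=1 true literal.
Check each row (bits = x1,x2,x3,x4,x5,x6,x7; clause T/F shown):
  row 0 [0000000]: clauses=FTTTT -> 0
  row 1 [0000001]: clauses=FTFTT -> 0
  row 2 [0000010]: clauses=FTTFT -> 0
  row 3 [0000011]: clauses=FTFFT -> 0
  row 4 [0000100]: clauses=FTTTT -> 0
  (every remaining row is evaluated the same way; all 128 results are listed next)
Full result column, 8 rows per line (x1,x2,x3,x4 fixed per line; x5,x6,x7 runs 000..111 left to right):
  rows 0-7 [x1,x2,x3,x4=0000]: 00000000  (ones: 0)
  rows 8-15 [x1,x2,x3,x4=0001]: 10101010  (ones: 4)
  rows 16-23 [x1,x2,x3,x4=0010]: 00000000  (ones: 0)
  rows 24-31 [x1,x2,x3,x4=0011]: 11111111  (ones: 8)
  rows 32-39 [x1,x2,x3,x4=0100]: 00000000  (ones: 0)
  rows 40-47 [x1,x2,x3,x4=0101]: 10101010  (ones: 4)
  rows 48-55 [x1,x2,x3,x4=0110]: 00000000  (ones: 0)
  rows 56-63 [x1,x2,x3,x4=0111]: 11111111  (ones: 8)
  rows 64-71 [x1,x2,x3,x4=1000]: 00000000  (ones: 0)
  rows 72-79 [x1,x2,x3,x4=1001]: 00000000  (ones: 0)
  rows 80-87 [x1,x2,x3,x4=1010]: 00000000  (ones: 0)
  rows 88-95 [x1,x2,x3,x4=1011]: 00000000  (ones: 0)
  rows 96-103 [x1,x2,x3,x4=1100]: 00000000  (ones: 0)
  rows 104-111 [x1,x2,x3,x4=1101]: 00000000  (ones: 0)
  rows 112-119 [x1,x2,x3,x4=1110]: 00000000  (ones: 0)
  rows 120-127 [x1,x2,x3,x4=1111]: 00000000  (ones: 0)
Satisfying assignments = 0+4+0+8+0+4+0+8+0+0+0+0+0+0+0+0 = 24

24


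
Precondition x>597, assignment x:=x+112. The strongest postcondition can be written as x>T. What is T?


Formula: sp(P, x:=E) = exists old_x. (x = E[old_x/x]) AND P[old_x/x] (old_x is the value of x before the assignment; eliminate old_x by solving x = E[old_x/x] for old_x)
Step 1: Precondition P: x>597, i.e. old_x > 597
Step 2: Assignment gives x = old_x + 112, so old_x = x - 112
Step 3: Substitute into P: x - 112 > 597
Step 4: Simplify: x > 597+112 = 709

709
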